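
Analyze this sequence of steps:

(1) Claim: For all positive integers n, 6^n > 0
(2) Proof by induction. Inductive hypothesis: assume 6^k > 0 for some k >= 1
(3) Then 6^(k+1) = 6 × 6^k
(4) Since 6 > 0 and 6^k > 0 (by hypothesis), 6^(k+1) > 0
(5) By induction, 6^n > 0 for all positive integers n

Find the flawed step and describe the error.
Step 5: By induction, 6^n > 0 for all positive integers n

Step 5 concludes the proof by induction, but no base case was ever established. A valid induction proof requires: (1) a base case proving 6^1 > 0, and (2) an inductive step showing IF 6^k > 0 THEN 6^(k+1) > 0. Steps 2-4 correctly establish the inductive step, but without the base case the conclusion in step 5 does not follow.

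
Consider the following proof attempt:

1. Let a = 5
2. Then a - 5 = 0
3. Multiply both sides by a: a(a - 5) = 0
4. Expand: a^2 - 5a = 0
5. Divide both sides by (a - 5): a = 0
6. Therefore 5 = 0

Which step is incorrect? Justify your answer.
Step 5: Divide both sides by (a - 5): a = 0

Step 5 divides both sides by (a - 5). However, since a = 5, we have (a - 5) = 0. Division by zero is undefined, making this step invalid.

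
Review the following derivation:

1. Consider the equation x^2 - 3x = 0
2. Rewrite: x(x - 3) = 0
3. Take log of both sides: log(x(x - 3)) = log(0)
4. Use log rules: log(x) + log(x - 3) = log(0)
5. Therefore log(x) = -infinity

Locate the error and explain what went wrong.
Step 3: Take log of both sides: log(x(x - 3)) = log(0)

Step 3 takes the logarithm of both sides, resulting in log(0) on the right side. The logarithm is only defined for positive numbers; log(0) is undefined (approaches negative infinity). This operation is invalid.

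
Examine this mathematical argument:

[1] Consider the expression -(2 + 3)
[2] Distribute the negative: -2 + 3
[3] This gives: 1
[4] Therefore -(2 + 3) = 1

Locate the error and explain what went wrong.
Step 2: Distribute the negative: -2 + 3

Step 2 incorrectly distributes the negative sign. The correct distribution is -(2 + 3) = -2 - 3 = -5. The negative must be applied to both terms, not just the first. The error treats -(2 + 3) as -2 + 3, which equals 1 instead of -5.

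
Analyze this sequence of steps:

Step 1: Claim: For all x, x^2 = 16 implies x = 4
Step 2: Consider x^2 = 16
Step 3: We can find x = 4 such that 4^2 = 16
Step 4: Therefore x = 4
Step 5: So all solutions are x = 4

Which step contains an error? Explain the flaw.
Step 4: Therefore x = 4

Step 4 incorrectly concludes that x = 4 is the only solution. The proof shows that x = 4 is A solution (existence), but does not show it is the ONLY solution (uniqueness). In fact, x = -4 is also a solution since (-4)^2 = 16. Finding one solution doesn't prove there are no others.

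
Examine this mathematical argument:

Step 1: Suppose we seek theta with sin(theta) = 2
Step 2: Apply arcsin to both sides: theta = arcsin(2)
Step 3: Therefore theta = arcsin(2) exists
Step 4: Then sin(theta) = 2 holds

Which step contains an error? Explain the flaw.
Step 2: Apply arcsin to both sides: theta = arcsin(2)

Step 2 applies arcsin to 2. However, arcsin(x) is only defined for x in [-1, 1] because sin(theta) can only produce values in that range. Since |2| > 1, arcsin(2) is undefined. There is no angle whose sine equals 2.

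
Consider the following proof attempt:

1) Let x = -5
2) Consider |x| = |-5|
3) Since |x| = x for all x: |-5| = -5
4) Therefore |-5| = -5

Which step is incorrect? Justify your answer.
Step 3: Since |x| = x for all x: |-5| = -5

Step 3 incorrectly states that |x| = x for all x. The correct definition is |x| = x when x >= 0, and |x| = -x when x < 0. Since -5 < 0, we have |-5| = -(-5) = 5, not -5.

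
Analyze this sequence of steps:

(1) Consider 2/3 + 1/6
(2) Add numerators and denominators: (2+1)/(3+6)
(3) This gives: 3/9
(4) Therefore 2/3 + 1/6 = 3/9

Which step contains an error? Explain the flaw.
Step 2: Add numerators and denominators: (2+1)/(3+6)

Step 2 incorrectly adds fractions by separately adding numerators and denominators. This is wrong. The correct method requires a common denominator: 2/3 + 1/6 = (2×6 + 1×3)/(3×6) = 15/18 = 5/6. The method used gives 3/9, which is different.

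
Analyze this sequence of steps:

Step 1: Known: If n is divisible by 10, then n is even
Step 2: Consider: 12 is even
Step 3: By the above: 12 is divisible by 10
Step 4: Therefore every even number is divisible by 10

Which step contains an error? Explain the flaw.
Step 3: By the above: 12 is divisible by 10

Step 3 commits the fallacy of affirming the consequent. The known fact 'divisible by 10 → even' does NOT imply 'even → divisible by 10'. That would be the converse, which is false. For example, 12 is even but 12 ÷ 10 = 1.20, which is not an integer.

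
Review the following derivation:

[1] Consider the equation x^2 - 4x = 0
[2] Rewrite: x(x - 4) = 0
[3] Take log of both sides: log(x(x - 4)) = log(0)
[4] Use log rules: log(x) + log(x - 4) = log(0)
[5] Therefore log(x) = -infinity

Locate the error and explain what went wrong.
Step 3: Take log of both sides: log(x(x - 4)) = log(0)

Step 3 takes the logarithm of both sides, resulting in log(0) on the right side. The logarithm is only defined for positive numbers; log(0) is undefined (approaches negative infinity). This operation is invalid.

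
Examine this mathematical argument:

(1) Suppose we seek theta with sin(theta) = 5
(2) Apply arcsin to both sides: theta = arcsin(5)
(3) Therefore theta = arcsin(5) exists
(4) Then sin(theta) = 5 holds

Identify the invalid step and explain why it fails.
Step 2: Apply arcsin to both sides: theta = arcsin(5)

Step 2 applies arcsin to 5. However, arcsin(x) is only defined for x in [-1, 1] because sin(theta) can only produce values in that range. Since |5| > 1, arcsin(5) is undefined. There is no angle whose sine equals 5.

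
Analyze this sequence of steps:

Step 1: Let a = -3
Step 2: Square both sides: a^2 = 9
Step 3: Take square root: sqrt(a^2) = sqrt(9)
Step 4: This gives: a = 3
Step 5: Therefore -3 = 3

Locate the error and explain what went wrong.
Step 4: This gives: a = 3

Step 4 incorrectly states that sqrt(a^2) = a. The correct identity is sqrt(a^2) = |a|. Since a = -3 < 0, we have sqrt(a^2) = |-3| = 3, not a = -3.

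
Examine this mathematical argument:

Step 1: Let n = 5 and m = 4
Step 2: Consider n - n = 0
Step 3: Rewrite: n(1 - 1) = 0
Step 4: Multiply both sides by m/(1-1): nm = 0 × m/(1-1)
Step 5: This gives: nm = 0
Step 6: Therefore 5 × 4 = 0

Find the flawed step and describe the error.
Step 4: Multiply both sides by m/(1-1): nm = 0 × m/(1-1)

Step 4 multiplies both sides by m/(1-1). However, 1-1 = 0, so this is multiplication by m/0, which is undefined. We cannot multiply by an undefined expression.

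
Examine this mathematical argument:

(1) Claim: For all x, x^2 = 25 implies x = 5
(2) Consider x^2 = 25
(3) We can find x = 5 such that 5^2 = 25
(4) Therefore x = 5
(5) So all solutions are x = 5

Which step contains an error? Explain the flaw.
Step 4: Therefore x = 5

Step 4 incorrectly concludes that x = 5 is the only solution. The proof shows that x = 5 is A solution (existence), but does not show it is the ONLY solution (uniqueness). In fact, x = -5 is also a solution since (-5)^2 = 25. Finding one solution doesn't prove there are no others.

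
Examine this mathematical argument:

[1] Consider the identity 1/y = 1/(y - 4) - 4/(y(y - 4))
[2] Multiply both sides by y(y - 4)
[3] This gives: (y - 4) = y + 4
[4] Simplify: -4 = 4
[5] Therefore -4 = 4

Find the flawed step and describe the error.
Step 3: This gives: (y - 4) = y + 4

Step 3 makes a sign error when clearing denominators. Multiplying -4/(y(y - 4)) by y(y - 4) gives -4, not +4. The correct result is (y - 4) = y - 4, which is trivially true, not (y - 4) = y + 4. (Step 1 is a valid identity: 1/(y - 4) - 4/(y(y - 4)) = (y - 4)/(y(y - 4)) = 1/y.)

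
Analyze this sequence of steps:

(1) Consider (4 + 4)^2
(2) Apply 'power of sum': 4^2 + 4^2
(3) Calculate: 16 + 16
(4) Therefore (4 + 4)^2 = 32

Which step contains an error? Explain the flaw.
Step 2: Apply 'power of sum': 4^2 + 4^2

Step 2 incorrectly applies a non-existent rule '(a+b)^n = a^n + b^n'. This is false in general. The correct expansion uses the binomial theorem. The actual value is (4 + 4)^2 = 8^2 = 64, not 32.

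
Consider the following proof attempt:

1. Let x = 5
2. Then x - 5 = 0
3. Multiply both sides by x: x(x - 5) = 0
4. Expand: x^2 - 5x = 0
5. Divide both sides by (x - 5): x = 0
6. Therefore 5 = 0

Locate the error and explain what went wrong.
Step 5: Divide both sides by (x - 5): x = 0

Step 5 divides both sides by (x - 5). However, since x = 5, we have (x - 5) = 0. Division by zero is undefined, making this step invalid.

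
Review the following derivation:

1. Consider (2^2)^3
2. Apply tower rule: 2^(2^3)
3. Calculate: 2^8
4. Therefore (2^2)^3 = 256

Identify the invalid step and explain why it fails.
Step 2: Apply tower rule: 2^(2^3)

Step 2 incorrectly states that (a^b)^c = a^(b^c). The correct rule is (a^b)^c = a^(b×c). The actual value is (2^2)^3 = 2^6 = 64, not 2^8 = 256.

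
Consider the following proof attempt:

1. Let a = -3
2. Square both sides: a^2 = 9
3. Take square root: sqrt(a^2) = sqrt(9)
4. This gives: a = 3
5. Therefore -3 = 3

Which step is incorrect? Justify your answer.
Step 4: This gives: a = 3

Step 4 incorrectly states that sqrt(a^2) = a. The correct identity is sqrt(a^2) = |a|. Since a = -3 < 0, we have sqrt(a^2) = |-3| = 3, not a = -3.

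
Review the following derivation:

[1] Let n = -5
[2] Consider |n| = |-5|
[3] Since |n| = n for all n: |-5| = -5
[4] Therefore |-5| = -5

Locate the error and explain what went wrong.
Step 3: Since |n| = n for all n: |-5| = -5

Step 3 incorrectly states that |n| = n for all n. The correct definition is |n| = n when n >= 0, and |n| = -n when n < 0. Since -5 < 0, we have |-5| = -(-5) = 5, not -5.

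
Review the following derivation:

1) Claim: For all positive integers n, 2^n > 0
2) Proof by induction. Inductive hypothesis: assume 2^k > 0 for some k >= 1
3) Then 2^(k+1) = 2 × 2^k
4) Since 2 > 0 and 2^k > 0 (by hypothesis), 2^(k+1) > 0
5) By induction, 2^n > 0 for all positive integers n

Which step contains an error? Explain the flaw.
Step 5: By induction, 2^n > 0 for all positive integers n

Step 5 concludes the proof by induction, but no base case was ever established. A valid induction proof requires: (1) a base case proving 2^1 > 0, and (2) an inductive step showing IF 2^k > 0 THEN 2^(k+1) > 0. Steps 2-4 correctly establish the inductive step, but without the base case the conclusion in step 5 does not follow.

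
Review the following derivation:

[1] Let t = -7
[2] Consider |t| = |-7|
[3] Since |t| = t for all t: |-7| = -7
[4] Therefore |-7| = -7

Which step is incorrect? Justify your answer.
Step 3: Since |t| = t for all t: |-7| = -7

Step 3 incorrectly states that |t| = t for all t. The correct definition is |t| = t when t >= 0, and |t| = -t when t < 0. Since -7 < 0, we have |-7| = -(-7) = 7, not -7.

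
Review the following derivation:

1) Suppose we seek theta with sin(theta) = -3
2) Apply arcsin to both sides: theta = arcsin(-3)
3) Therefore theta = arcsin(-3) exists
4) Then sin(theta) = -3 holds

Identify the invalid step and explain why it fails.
Step 2: Apply arcsin to both sides: theta = arcsin(-3)

Step 2 applies arcsin to -3. However, arcsin(x) is only defined for x in [-1, 1] because sin(theta) can only produce values in that range. Since |-3| > 1, arcsin(-3) is undefined. There is no angle whose sine equals -3.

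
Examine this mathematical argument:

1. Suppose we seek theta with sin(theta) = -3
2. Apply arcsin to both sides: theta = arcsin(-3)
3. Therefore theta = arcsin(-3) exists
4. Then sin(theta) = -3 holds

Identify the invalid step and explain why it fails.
Step 2: Apply arcsin to both sides: theta = arcsin(-3)

Step 2 applies arcsin to -3. However, arcsin(x) is only defined for x in [-1, 1] because sin(theta) can only produce values in that range. Since |-3| > 1, arcsin(-3) is undefined. There is no angle whose sine equals -3.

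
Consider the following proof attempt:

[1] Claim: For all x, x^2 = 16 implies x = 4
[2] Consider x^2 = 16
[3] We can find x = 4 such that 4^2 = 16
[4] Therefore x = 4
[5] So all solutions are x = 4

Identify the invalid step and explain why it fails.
Step 4: Therefore x = 4

Step 4 incorrectly concludes that x = 4 is the only solution. The proof shows that x = 4 is A solution (existence), but does not show it is the ONLY solution (uniqueness). In fact, x = -4 is also a solution since (-4)^2 = 16. Finding one solution doesn't prove there are no others.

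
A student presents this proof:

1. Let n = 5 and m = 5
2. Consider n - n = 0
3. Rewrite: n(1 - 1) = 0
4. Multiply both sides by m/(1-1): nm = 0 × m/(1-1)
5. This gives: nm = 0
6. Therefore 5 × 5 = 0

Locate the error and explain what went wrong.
Step 4: Multiply both sides by m/(1-1): nm = 0 × m/(1-1)

Step 4 multiplies both sides by m/(1-1). However, 1-1 = 0, so this is multiplication by m/0, which is undefined. We cannot multiply by an undefined expression.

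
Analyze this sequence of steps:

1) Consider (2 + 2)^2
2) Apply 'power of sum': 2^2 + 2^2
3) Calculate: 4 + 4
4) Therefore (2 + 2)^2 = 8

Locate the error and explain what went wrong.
Step 2: Apply 'power of sum': 2^2 + 2^2

Step 2 incorrectly applies a non-existent rule '(a+b)^n = a^n + b^n'. This is false in general. The correct expansion uses the binomial theorem. The actual value is (2 + 2)^2 = 4^2 = 16, not 8.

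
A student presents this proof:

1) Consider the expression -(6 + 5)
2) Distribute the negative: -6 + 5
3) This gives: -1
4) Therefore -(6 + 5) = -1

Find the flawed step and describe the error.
Step 2: Distribute the negative: -6 + 5

Step 2 incorrectly distributes the negative sign. The correct distribution is -(6 + 5) = -6 - 5 = -11. The negative must be applied to both terms, not just the first. The error treats -(6 + 5) as -6 + 5, which equals -1 instead of -11.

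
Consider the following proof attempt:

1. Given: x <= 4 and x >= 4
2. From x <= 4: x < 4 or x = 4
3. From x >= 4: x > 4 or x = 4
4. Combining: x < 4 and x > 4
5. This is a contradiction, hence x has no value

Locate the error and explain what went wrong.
Step 4: Combining: x < 4 and x > 4

Step 4 incorrectly combines the conditions. From x <= 4 and x >= 4, the intersection is x = 4. The error treats the 'or' cases as 'and' requirements. The correct conclusion is that x = 4 is the unique solution, not that no solution exists.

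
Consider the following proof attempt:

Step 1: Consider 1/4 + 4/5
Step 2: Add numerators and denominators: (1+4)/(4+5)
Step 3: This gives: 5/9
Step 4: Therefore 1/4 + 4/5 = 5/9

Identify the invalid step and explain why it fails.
Step 2: Add numerators and denominators: (1+4)/(4+5)

Step 2 incorrectly adds fractions by separately adding numerators and denominators. This is wrong. The correct method requires a common denominator: 1/4 + 4/5 = (1×5 + 4×4)/(4×5) = 21/20 = 21/20. The method used gives 5/9, which is different.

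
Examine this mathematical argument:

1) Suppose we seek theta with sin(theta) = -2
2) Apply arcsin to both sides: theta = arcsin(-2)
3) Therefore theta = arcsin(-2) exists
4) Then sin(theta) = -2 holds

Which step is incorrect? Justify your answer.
Step 2: Apply arcsin to both sides: theta = arcsin(-2)

Step 2 applies arcsin to -2. However, arcsin(x) is only defined for x in [-1, 1] because sin(theta) can only produce values in that range. Since |-2| > 1, arcsin(-2) is undefined. There is no angle whose sine equals -2.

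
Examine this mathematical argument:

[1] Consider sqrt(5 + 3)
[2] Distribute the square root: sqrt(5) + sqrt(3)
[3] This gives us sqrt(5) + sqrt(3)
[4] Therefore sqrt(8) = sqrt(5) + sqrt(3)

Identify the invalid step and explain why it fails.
Step 2: Distribute the square root: sqrt(5) + sqrt(3)

Step 2 incorrectly 'distributes' the square root over addition. The square root function does not distribute: sqrt(a + b) ≠ sqrt(a) + sqrt(b). In fact, sqrt(5 + 3) = sqrt(8) ≈ 2.8284, while sqrt(5) + sqrt(3) ≈ 3.9681.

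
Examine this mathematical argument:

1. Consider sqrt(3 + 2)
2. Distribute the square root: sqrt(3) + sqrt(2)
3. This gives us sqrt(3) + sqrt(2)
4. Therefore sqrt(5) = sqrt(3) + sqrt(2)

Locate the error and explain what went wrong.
Step 2: Distribute the square root: sqrt(3) + sqrt(2)

Step 2 incorrectly 'distributes' the square root over addition. The square root function does not distribute: sqrt(a + b) ≠ sqrt(a) + sqrt(b). In fact, sqrt(3 + 2) = sqrt(5) ≈ 2.2361, while sqrt(3) + sqrt(2) ≈ 3.1463.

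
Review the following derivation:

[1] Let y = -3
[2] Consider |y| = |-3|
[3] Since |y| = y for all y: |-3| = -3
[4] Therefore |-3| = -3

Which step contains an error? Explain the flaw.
Step 3: Since |y| = y for all y: |-3| = -3

Step 3 incorrectly states that |y| = y for all y. The correct definition is |y| = y when y >= 0, and |y| = -y when y < 0. Since -3 < 0, we have |-3| = -(-3) = 3, not -3.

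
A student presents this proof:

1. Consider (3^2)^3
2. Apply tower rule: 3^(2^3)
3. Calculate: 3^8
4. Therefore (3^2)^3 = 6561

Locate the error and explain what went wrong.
Step 2: Apply tower rule: 3^(2^3)

Step 2 incorrectly states that (a^b)^c = a^(b^c). The correct rule is (a^b)^c = a^(b×c). The actual value is (3^2)^3 = 3^6 = 729, not 3^8 = 6561.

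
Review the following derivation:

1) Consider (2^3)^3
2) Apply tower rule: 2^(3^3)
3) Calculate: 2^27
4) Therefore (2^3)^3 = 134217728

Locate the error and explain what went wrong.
Step 2: Apply tower rule: 2^(3^3)

Step 2 incorrectly states that (a^b)^c = a^(b^c). The correct rule is (a^b)^c = a^(b×c). The actual value is (2^3)^3 = 2^9 = 512, not 2^27 = 134217728.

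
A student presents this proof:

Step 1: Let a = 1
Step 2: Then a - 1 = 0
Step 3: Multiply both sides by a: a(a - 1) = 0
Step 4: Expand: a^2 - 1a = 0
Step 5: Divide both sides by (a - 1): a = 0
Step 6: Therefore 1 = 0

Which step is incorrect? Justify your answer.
Step 5: Divide both sides by (a - 1): a = 0

Step 5 divides both sides by (a - 1). However, since a = 1, we have (a - 1) = 0. Division by zero is undefined, making this step invalid.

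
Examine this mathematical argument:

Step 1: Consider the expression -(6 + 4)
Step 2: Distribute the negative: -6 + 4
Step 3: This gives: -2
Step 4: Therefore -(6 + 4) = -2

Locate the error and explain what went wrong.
Step 2: Distribute the negative: -6 + 4

Step 2 incorrectly distributes the negative sign. The correct distribution is -(6 + 4) = -6 - 4 = -10. The negative must be applied to both terms, not just the first. The error treats -(6 + 4) as -6 + 4, which equals -2 instead of -10.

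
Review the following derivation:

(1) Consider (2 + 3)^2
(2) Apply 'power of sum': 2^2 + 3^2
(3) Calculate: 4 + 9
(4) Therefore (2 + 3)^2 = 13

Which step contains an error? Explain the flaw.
Step 2: Apply 'power of sum': 2^2 + 3^2

Step 2 incorrectly applies a non-existent rule '(a+b)^n = a^n + b^n'. This is false in general. The correct expansion uses the binomial theorem. The actual value is (2 + 3)^2 = 5^2 = 25, not 13.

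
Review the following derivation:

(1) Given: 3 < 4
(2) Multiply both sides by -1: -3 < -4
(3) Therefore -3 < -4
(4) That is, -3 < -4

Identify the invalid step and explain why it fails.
Step 2: Multiply both sides by -1: -3 < -4

Step 2 multiplies both sides by -1 but fails to reverse the inequality sign. When multiplying (or dividing) an inequality by a negative number, the direction must be reversed. Since 3 < 4, we should get -3 > -4, i.e., -3 > -4.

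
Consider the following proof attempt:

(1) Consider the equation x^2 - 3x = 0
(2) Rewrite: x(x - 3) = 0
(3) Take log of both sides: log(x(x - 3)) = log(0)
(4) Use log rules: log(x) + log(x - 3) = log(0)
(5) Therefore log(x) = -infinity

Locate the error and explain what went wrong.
Step 3: Take log of both sides: log(x(x - 3)) = log(0)

Step 3 takes the logarithm of both sides, resulting in log(0) on the right side. The logarithm is only defined for positive numbers; log(0) is undefined (approaches negative infinity). This operation is invalid.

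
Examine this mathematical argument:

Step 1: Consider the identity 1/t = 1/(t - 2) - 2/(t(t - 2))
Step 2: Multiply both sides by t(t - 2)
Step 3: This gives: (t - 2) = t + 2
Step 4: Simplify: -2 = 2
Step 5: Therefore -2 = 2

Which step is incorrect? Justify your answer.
Step 3: This gives: (t - 2) = t + 2

Step 3 makes a sign error when clearing denominators. Multiplying -2/(t(t - 2)) by t(t - 2) gives -2, not +2. The correct result is (t - 2) = t - 2, which is trivially true, not (t - 2) = t + 2. (Step 1 is a valid identity: 1/(t - 2) - 2/(t(t - 2)) = (t - 2)/(t(t - 2)) = 1/t.)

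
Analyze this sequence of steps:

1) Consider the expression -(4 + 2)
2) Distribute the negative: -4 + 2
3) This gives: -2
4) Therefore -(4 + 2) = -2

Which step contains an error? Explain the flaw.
Step 2: Distribute the negative: -4 + 2

Step 2 incorrectly distributes the negative sign. The correct distribution is -(4 + 2) = -4 - 2 = -6. The negative must be applied to both terms, not just the first. The error treats -(4 + 2) as -4 + 2, which equals -2 instead of -6.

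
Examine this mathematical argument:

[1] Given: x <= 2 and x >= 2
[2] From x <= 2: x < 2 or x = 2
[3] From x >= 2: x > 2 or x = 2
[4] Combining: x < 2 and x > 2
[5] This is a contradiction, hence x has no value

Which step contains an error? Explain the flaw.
Step 4: Combining: x < 2 and x > 2

Step 4 incorrectly combines the conditions. From x <= 2 and x >= 2, the intersection is x = 2. The error treats the 'or' cases as 'and' requirements. The correct conclusion is that x = 2 is the unique solution, not that no solution exists.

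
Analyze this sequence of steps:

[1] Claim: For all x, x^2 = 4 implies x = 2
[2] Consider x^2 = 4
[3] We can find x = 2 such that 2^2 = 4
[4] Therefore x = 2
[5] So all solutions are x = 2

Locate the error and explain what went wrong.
Step 4: Therefore x = 2

Step 4 incorrectly concludes that x = 2 is the only solution. The proof shows that x = 2 is A solution (existence), but does not show it is the ONLY solution (uniqueness). In fact, x = -2 is also a solution since (-2)^2 = 4. Finding one solution doesn't prove there are no others.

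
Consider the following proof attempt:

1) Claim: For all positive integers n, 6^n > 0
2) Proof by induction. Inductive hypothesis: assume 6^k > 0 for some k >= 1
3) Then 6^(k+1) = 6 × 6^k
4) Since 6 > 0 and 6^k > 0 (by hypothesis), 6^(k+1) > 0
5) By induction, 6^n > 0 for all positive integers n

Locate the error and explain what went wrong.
Step 5: By induction, 6^n > 0 for all positive integers n

Step 5 concludes the proof by induction, but no base case was ever established. A valid induction proof requires: (1) a base case proving 6^1 > 0, and (2) an inductive step showing IF 6^k > 0 THEN 6^(k+1) > 0. Steps 2-4 correctly establish the inductive step, but without the base case the conclusion in step 5 does not follow.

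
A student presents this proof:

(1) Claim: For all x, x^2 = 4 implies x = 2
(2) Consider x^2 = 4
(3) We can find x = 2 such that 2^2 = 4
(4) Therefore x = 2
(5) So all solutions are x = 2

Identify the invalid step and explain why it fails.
Step 4: Therefore x = 2

Step 4 incorrectly concludes that x = 2 is the only solution. The proof shows that x = 2 is A solution (existence), but does not show it is the ONLY solution (uniqueness). In fact, x = -2 is also a solution since (-2)^2 = 4. Finding one solution doesn't prove there are no others.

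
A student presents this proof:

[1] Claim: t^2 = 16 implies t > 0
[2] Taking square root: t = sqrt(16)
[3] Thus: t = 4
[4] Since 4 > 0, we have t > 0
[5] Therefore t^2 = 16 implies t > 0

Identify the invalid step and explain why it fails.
Step 2: Taking square root: t = sqrt(16)

Step 2 takes the square root and assumes the positive root only. The equation t^2 = 16 actually has two solutions: t = 4 and t = -4. The proof silently assumes t > 0 without justification, then uses this assumption to conclude t > 0, which is circular. The counterexample t = -4 shows the claim is false.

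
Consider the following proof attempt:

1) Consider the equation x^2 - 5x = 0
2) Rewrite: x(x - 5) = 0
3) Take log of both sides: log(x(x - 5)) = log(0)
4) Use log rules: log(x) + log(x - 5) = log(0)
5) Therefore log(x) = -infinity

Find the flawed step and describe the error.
Step 3: Take log of both sides: log(x(x - 5)) = log(0)

Step 3 takes the logarithm of both sides, resulting in log(0) on the right side. The logarithm is only defined for positive numbers; log(0) is undefined (approaches negative infinity). This operation is invalid.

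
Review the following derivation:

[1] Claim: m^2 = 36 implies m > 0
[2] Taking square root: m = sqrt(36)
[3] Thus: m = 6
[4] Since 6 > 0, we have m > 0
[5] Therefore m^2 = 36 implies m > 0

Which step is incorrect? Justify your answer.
Step 2: Taking square root: m = sqrt(36)

Step 2 takes the square root and assumes the positive root only. The equation m^2 = 36 actually has two solutions: m = 6 and m = -6. The proof silently assumes m > 0 without justification, then uses this assumption to conclude m > 0, which is circular. The counterexample m = -6 shows the claim is false.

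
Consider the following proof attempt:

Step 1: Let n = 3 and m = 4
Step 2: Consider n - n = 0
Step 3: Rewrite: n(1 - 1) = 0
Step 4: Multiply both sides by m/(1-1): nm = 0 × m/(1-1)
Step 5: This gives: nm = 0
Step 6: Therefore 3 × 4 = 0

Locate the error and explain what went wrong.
Step 4: Multiply both sides by m/(1-1): nm = 0 × m/(1-1)

Step 4 multiplies both sides by m/(1-1). However, 1-1 = 0, so this is multiplication by m/0, which is undefined. We cannot multiply by an undefined expression.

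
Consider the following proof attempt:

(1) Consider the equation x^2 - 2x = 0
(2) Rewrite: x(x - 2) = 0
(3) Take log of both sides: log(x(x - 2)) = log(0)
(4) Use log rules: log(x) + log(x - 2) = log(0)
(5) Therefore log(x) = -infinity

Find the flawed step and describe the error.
Step 3: Take log of both sides: log(x(x - 2)) = log(0)

Step 3 takes the logarithm of both sides, resulting in log(0) on the right side. The logarithm is only defined for positive numbers; log(0) is undefined (approaches negative infinity). This operation is invalid.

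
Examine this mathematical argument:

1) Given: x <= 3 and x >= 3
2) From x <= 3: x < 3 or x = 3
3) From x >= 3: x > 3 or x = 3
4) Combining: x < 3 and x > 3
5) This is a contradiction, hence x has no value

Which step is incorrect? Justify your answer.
Step 4: Combining: x < 3 and x > 3

Step 4 incorrectly combines the conditions. From x <= 3 and x >= 3, the intersection is x = 3. The error treats the 'or' cases as 'and' requirements. The correct conclusion is that x = 3 is the unique solution, not that no solution exists.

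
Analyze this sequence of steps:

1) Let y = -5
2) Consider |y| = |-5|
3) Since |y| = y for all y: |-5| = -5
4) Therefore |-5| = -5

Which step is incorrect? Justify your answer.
Step 3: Since |y| = y for all y: |-5| = -5

Step 3 incorrectly states that |y| = y for all y. The correct definition is |y| = y when y >= 0, and |y| = -y when y < 0. Since -5 < 0, we have |-5| = -(-5) = 5, not -5.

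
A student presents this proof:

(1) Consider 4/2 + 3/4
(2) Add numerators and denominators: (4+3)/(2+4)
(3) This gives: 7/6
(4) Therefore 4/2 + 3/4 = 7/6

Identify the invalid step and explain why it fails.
Step 2: Add numerators and denominators: (4+3)/(2+4)

Step 2 incorrectly adds fractions by separately adding numerators and denominators. This is wrong. The correct method requires a common denominator: 4/2 + 3/4 = (4×4 + 3×2)/(2×4) = 22/8 = 11/4. The method used gives 7/6, which is different.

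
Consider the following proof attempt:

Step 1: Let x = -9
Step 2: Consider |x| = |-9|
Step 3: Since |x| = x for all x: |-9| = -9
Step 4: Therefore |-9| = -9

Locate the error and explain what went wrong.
Step 3: Since |x| = x for all x: |-9| = -9

Step 3 incorrectly states that |x| = x for all x. The correct definition is |x| = x when x >= 0, and |x| = -x when x < 0. Since -9 < 0, we have |-9| = -(-9) = 9, not -9.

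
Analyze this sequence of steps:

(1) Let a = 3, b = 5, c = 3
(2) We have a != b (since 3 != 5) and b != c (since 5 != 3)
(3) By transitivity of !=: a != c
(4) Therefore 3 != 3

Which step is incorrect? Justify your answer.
Step 3: By transitivity of !=: a != c

Step 3 incorrectly applies transitivity to the '!=' relation. Transitivity states: if a R b and b R c, then a R c. However, '!=' is not transitive. Counterexample: 3 != 5 and 5 != 3, but 3 = 3 (both equal 3). Transitivity holds for relations like <, <=, =, but not for !=.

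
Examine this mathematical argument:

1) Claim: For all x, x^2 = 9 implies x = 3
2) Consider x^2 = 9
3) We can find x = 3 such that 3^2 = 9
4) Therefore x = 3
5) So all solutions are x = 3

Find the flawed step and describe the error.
Step 4: Therefore x = 3

Step 4 incorrectly concludes that x = 3 is the only solution. The proof shows that x = 3 is A solution (existence), but does not show it is the ONLY solution (uniqueness). In fact, x = -3 is also a solution since (-3)^2 = 9. Finding one solution doesn't prove there are no others.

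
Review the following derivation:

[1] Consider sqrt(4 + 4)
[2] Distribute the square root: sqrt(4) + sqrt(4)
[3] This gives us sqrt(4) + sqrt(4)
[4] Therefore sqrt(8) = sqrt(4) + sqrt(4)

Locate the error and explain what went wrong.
Step 2: Distribute the square root: sqrt(4) + sqrt(4)

Step 2 incorrectly 'distributes' the square root over addition. The square root function does not distribute: sqrt(a + b) ≠ sqrt(a) + sqrt(b). In fact, sqrt(4 + 4) = sqrt(8) ≈ 2.8284, while sqrt(4) + sqrt(4) ≈ 4.0000.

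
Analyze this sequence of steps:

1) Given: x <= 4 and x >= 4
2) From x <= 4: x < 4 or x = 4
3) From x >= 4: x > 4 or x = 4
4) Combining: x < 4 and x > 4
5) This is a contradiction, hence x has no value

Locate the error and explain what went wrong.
Step 4: Combining: x < 4 and x > 4

Step 4 incorrectly combines the conditions. From x <= 4 and x >= 4, the intersection is x = 4. The error treats the 'or' cases as 'and' requirements. The correct conclusion is that x = 4 is the unique solution, not that no solution exists.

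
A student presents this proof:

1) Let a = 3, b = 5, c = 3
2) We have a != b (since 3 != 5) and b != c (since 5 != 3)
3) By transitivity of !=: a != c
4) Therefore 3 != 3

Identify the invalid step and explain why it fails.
Step 3: By transitivity of !=: a != c

Step 3 incorrectly applies transitivity to the '!=' relation. Transitivity states: if a R b and b R c, then a R c. However, '!=' is not transitive. Counterexample: 3 != 5 and 5 != 3, but 3 = 3 (both equal 3). Transitivity holds for relations like <, <=, =, but not for !=.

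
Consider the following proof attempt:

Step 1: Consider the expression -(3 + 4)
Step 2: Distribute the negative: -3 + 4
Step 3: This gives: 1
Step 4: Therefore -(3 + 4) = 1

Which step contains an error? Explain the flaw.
Step 2: Distribute the negative: -3 + 4

Step 2 incorrectly distributes the negative sign. The correct distribution is -(3 + 4) = -3 - 4 = -7. The negative must be applied to both terms, not just the first. The error treats -(3 + 4) as -3 + 4, which equals 1 instead of -7.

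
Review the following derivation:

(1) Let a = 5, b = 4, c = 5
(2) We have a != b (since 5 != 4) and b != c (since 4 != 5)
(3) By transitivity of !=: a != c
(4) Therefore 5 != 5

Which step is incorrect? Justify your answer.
Step 3: By transitivity of !=: a != c

Step 3 incorrectly applies transitivity to the '!=' relation. Transitivity states: if a R b and b R c, then a R c. However, '!=' is not transitive. Counterexample: 5 != 4 and 4 != 5, but 5 = 5 (both equal 5). Transitivity holds for relations like <, <=, =, but not for !=.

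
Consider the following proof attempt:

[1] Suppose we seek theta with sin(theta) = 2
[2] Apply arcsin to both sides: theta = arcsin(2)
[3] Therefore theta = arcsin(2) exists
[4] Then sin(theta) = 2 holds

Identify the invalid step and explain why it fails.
Step 2: Apply arcsin to both sides: theta = arcsin(2)

Step 2 applies arcsin to 2. However, arcsin(x) is only defined for x in [-1, 1] because sin(theta) can only produce values in that range. Since |2| > 1, arcsin(2) is undefined. There is no angle whose sine equals 2.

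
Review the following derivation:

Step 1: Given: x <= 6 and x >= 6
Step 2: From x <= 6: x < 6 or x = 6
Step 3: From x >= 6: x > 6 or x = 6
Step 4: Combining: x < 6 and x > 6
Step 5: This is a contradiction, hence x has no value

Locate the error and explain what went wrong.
Step 4: Combining: x < 6 and x > 6

Step 4 incorrectly combines the conditions. From x <= 6 and x >= 6, the intersection is x = 6. The error treats the 'or' cases as 'and' requirements. The correct conclusion is that x = 6 is the unique solution, not that no solution exists.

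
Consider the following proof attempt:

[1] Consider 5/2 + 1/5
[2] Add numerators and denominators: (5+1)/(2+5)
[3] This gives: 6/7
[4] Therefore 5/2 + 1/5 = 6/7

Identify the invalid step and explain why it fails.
Step 2: Add numerators and denominators: (5+1)/(2+5)

Step 2 incorrectly adds fractions by separately adding numerators and denominators. This is wrong. The correct method requires a common denominator: 5/2 + 1/5 = (5×5 + 1×2)/(2×5) = 27/10 = 27/10. The method used gives 6/7, which is different.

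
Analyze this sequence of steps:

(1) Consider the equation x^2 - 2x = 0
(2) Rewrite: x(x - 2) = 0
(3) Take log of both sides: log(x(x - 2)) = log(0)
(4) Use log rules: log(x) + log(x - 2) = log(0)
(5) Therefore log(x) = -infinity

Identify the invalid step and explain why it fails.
Step 3: Take log of both sides: log(x(x - 2)) = log(0)

Step 3 takes the logarithm of both sides, resulting in log(0) on the right side. The logarithm is only defined for positive numbers; log(0) is undefined (approaches negative infinity). This operation is invalid.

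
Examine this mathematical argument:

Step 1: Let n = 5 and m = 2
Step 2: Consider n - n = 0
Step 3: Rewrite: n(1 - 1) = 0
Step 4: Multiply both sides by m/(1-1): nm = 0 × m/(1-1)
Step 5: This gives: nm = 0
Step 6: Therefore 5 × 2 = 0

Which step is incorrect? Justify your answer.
Step 4: Multiply both sides by m/(1-1): nm = 0 × m/(1-1)

Step 4 multiplies both sides by m/(1-1). However, 1-1 = 0, so this is multiplication by m/0, which is undefined. We cannot multiply by an undefined expression.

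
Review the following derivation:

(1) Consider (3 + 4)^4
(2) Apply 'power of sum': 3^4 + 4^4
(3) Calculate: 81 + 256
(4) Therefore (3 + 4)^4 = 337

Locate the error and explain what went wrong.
Step 2: Apply 'power of sum': 3^4 + 4^4

Step 2 incorrectly applies a non-existent rule '(a+b)^n = a^n + b^n'. This is false in general. The correct expansion uses the binomial theorem. The actual value is (3 + 4)^4 = 7^4 = 2401, not 337.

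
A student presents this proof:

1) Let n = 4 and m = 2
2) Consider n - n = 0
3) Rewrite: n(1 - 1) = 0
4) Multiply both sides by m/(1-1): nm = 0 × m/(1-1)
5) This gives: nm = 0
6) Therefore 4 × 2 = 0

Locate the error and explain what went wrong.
Step 4: Multiply both sides by m/(1-1): nm = 0 × m/(1-1)

Step 4 multiplies both sides by m/(1-1). However, 1-1 = 0, so this is multiplication by m/0, which is undefined. We cannot multiply by an undefined expression.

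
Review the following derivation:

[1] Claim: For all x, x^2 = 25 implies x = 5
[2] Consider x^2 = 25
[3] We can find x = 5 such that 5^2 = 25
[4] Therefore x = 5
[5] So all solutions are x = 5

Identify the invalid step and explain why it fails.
Step 4: Therefore x = 5

Step 4 incorrectly concludes that x = 5 is the only solution. The proof shows that x = 5 is A solution (existence), but does not show it is the ONLY solution (uniqueness). In fact, x = -5 is also a solution since (-5)^2 = 25. Finding one solution doesn't prove there are no others.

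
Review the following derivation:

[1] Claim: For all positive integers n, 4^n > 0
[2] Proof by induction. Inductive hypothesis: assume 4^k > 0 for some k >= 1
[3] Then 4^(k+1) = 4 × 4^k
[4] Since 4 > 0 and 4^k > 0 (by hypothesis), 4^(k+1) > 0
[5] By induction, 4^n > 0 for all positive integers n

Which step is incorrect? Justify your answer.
Step 5: By induction, 4^n > 0 for all positive integers n

Step 5 concludes the proof by induction, but no base case was ever established. A valid induction proof requires: (1) a base case proving 4^1 > 0, and (2) an inductive step showing IF 4^k > 0 THEN 4^(k+1) > 0. Steps 2-4 correctly establish the inductive step, but without the base case the conclusion in step 5 does not follow.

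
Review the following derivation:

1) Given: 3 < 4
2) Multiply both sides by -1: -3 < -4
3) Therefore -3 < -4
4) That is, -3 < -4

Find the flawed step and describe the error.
Step 2: Multiply both sides by -1: -3 < -4

Step 2 multiplies both sides by -1 but fails to reverse the inequality sign. When multiplying (or dividing) an inequality by a negative number, the direction must be reversed. Since 3 < 4, we should get -3 > -4, i.e., -3 > -4.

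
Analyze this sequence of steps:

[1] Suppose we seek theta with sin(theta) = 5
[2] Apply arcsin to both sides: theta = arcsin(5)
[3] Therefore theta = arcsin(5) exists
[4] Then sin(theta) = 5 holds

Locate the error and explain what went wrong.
Step 2: Apply arcsin to both sides: theta = arcsin(5)

Step 2 applies arcsin to 5. However, arcsin(x) is only defined for x in [-1, 1] because sin(theta) can only produce values in that range. Since |5| > 1, arcsin(5) is undefined. There is no angle whose sine equals 5.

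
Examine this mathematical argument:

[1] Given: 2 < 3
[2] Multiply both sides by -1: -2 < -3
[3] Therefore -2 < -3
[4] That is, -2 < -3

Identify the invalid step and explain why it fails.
Step 2: Multiply both sides by -1: -2 < -3

Step 2 multiplies both sides by -1 but fails to reverse the inequality sign. When multiplying (or dividing) an inequality by a negative number, the direction must be reversed. Since 2 < 3, we should get -2 > -3, i.e., -2 > -3.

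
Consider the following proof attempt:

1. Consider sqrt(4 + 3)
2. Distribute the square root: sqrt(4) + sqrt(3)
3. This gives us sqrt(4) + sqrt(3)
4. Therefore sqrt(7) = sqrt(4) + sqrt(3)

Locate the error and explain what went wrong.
Step 2: Distribute the square root: sqrt(4) + sqrt(3)

Step 2 incorrectly 'distributes' the square root over addition. The square root function does not distribute: sqrt(a + b) ≠ sqrt(a) + sqrt(b). In fact, sqrt(4 + 3) = sqrt(7) ≈ 2.6458, while sqrt(4) + sqrt(3) ≈ 3.7321.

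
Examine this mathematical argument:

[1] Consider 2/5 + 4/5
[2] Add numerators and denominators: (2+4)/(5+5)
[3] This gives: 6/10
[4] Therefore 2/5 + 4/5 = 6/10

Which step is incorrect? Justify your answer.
Step 2: Add numerators and denominators: (2+4)/(5+5)

Step 2 incorrectly adds fractions by separately adding numerators and denominators. This is wrong. The correct method requires a common denominator: 2/5 + 4/5 = (2×5 + 4×5)/(5×5) = 30/25 = 6/5. The method used gives 6/10, which is different.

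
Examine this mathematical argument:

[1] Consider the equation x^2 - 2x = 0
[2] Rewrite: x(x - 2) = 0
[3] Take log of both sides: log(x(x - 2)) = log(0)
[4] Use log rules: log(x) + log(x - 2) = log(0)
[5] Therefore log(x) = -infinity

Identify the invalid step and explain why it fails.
Step 3: Take log of both sides: log(x(x - 2)) = log(0)

Step 3 takes the logarithm of both sides, resulting in log(0) on the right side. The logarithm is only defined for positive numbers; log(0) is undefined (approaches negative infinity). This operation is invalid.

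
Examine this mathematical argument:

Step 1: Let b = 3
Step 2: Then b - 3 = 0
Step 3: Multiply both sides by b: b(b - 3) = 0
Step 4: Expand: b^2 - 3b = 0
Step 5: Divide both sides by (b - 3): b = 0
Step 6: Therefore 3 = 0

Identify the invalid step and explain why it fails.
Step 5: Divide both sides by (b - 3): b = 0

Step 5 divides both sides by (b - 3). However, since b = 3, we have (b - 3) = 0. Division by zero is undefined, making this step invalid.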